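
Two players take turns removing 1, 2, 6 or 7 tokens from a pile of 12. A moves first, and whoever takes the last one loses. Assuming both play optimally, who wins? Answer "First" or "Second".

Second

W/L table (W = player to move can force a win):
i:   0  1  2  3  4  5  6  7  8  9 10 11 12
     W  L  W  W  L  W  W  W  W  L  W  W  L
Position 12 is L, so the second player wins.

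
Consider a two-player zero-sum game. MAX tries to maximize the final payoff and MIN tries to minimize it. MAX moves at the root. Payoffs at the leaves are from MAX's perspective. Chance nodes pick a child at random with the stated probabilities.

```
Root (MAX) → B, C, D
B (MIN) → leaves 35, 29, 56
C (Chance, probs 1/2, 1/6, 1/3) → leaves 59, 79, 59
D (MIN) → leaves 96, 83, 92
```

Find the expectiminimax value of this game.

B (MIN): min(35, 29, 56) = 29
C (Chance): 1/2·59 + 1/6·79 + 1/3·59 = 62.33
D (MIN): min(96, 83, 92) = 83
Root (MAX): max(29, 62.33, 83) = 83

83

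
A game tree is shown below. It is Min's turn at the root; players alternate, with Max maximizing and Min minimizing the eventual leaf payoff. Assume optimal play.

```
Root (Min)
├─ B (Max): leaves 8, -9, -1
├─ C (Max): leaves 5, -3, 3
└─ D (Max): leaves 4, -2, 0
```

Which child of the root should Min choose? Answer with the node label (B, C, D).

B (Max): max(8, -9, -1) = 8
C (Max): max(5, -3, 3) = 5
D (Max): max(4, -2, 0) = 4
Root (Min): min(8, 5, 4) = 4
Min picks the child with the lowest value: D (value 4).

D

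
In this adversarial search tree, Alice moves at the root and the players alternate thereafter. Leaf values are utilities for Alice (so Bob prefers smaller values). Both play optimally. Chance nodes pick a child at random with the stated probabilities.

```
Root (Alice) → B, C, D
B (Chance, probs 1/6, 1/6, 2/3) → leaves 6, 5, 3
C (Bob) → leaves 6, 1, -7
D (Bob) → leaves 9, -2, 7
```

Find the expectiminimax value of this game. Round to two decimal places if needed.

B (Chance): 1/6·6 + 1/6·5 + 2/3·3 = 3.83
C (Bob): min(6, 1, -7) = -7
D (Bob): min(9, -2, 7) = -2
Root (Alice): max(3.83, -7, -2) = 3.83

3.83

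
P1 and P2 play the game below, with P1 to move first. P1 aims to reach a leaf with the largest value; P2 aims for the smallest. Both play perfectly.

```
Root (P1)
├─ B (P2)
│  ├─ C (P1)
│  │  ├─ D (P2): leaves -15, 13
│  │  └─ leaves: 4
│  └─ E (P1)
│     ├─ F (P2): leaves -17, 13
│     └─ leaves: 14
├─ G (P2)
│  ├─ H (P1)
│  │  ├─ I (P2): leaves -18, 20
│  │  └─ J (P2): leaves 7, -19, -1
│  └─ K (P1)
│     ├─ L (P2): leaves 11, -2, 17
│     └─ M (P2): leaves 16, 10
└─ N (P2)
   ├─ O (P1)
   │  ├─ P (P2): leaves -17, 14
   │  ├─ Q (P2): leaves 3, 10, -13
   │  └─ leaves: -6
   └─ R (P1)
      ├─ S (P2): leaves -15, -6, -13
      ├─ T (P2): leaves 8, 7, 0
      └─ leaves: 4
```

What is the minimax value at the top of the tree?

D (P2): min(-15, 13) = -15
C (P1): max(-15, 4) = 4
F (P2): min(-17, 13) = -17
E (P1): max(-17, 14) = 14
B (P2): min(4, 14) = 4
I (P2): min(-18, 20) = -18
J (P2): min(7, -19, -1) = -19
H (P1): max(-18, -19) = -18
L (P2): min(11, -2, 17) = -2
M (P2): min(16, 10) = 10
K (P1): max(-2, 10) = 10
G (P2): min(-18, 10) = -18
P (P2): min(-17, 14) = -17
Q (P2): min(3, 10, -13) = -13
O (P1): max(-17, -13, -6) = -6
S (P2): min(-15, -6, -13) = -15
T (P2): min(8, 7, 0) = 0
R (P1): max(-15, 0, 4) = 4
N (P2): min(-6, 4) = -6
Root (P1): max(4, -18, -6) = 4

4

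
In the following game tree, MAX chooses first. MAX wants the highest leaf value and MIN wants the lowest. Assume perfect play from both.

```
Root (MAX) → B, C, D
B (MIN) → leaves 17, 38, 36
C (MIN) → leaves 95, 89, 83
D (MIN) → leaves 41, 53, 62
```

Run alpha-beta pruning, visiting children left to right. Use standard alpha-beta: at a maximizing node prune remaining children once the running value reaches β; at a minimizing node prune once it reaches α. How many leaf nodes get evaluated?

B [α=-∞,β=+∞]: v=17
C [α=17,β=+∞]: v=83
D [α=83,β=+∞]: v=41 after child 1 ≤ α → α-cutoff, skip 2
Root [α=-∞,β=+∞]: v=83
Leaves evaluated: 7 of 9.

7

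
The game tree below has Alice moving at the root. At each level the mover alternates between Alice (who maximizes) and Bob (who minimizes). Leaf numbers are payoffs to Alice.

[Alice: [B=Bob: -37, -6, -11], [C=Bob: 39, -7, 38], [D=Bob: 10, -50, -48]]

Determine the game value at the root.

B (Bob): min(-37, -6, -11) = -37
C (Bob): min(39, -7, 38) = -7
D (Bob): min(10, -50, -48) = -50
Root (Alice): max(-37, -7, -50) = -7

-7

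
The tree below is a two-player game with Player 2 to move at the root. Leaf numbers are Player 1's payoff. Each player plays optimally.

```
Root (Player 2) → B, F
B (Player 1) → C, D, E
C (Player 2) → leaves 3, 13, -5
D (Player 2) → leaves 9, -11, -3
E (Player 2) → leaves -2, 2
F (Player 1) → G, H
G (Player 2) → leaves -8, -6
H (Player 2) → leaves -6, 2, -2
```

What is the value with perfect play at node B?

-2

C: min(3, 13, -5) = -5
D: min(9, -11, -3) = -11
E: min(-2, 2) = -2
B: max(-5, -11, -2) = -2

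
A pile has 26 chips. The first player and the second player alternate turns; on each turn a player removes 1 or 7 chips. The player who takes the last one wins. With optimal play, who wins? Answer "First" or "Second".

Compute winning (W) and losing (L) positions by backward induction:
i:   0  1  2  3  4  5  6  7  8  9 10 11 12 13 14 15 16 17 18 19 20 21 22 23 24 25 26
     L  W  L  W  L  W  L  W  L  W  L  W  L  W  L  W  L  W  L  W  L  W  L  W  L  W  L
Position 26 is L, so the second player wins.

Second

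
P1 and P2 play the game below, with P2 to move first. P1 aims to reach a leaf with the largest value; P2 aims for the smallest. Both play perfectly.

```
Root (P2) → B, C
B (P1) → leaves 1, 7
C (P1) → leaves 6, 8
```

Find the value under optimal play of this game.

7

B (P1): max(1, 7) = 7
C (P1): max(6, 8) = 8
Root (P2): min(7, 8) = 7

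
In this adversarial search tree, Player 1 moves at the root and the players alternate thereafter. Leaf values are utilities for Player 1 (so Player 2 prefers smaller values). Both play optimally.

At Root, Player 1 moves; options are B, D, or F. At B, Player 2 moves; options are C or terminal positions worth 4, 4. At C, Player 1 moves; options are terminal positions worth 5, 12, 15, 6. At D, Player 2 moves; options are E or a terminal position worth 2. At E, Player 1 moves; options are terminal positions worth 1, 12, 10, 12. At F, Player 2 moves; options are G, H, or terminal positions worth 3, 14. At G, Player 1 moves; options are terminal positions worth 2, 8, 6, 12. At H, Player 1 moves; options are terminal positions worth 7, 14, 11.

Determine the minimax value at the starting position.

C (Player 1): max(5, 12, 15, 6) = 15
B (Player 2): min(15, 4, 4) = 4
E (Player 1): max(1, 12, 10, 12) = 12
D (Player 2): min(12, 2) = 2
G (Player 1): max(2, 8, 6, 12) = 12
H (Player 1): max(7, 14, 11) = 14
F (Player 2): min(12, 14, 3, 14) = 3
Root (Player 1): max(4, 2, 3) = 4

4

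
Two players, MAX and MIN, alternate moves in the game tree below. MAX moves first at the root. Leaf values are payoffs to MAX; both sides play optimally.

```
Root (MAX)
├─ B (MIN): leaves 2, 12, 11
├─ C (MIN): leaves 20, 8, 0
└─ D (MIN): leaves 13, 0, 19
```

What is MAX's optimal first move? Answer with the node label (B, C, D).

B

B (MIN): min(2, 12, 11) = 2
C (MIN): min(20, 8, 0) = 0
D (MIN): min(13, 0, 19) = 0
Root (MAX): max(2, 0, 0) = 2
MAX picks the child with the highest value: B (value 2).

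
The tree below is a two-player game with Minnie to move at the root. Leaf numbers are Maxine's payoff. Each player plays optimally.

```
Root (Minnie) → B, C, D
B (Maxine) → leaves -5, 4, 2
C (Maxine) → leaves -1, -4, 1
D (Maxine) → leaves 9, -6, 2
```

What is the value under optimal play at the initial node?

B (Maxine): max(-5, 4, 2) = 4
C (Maxine): max(-1, -4, 1) = 1
D (Maxine): max(9, -6, 2) = 9
Root (Minnie): min(4, 1, 9) = 1

1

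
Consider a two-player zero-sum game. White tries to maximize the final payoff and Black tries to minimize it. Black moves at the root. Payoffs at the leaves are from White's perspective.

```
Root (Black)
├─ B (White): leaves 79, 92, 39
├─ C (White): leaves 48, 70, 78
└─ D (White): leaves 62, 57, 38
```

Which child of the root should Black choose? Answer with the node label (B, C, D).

D

B (White): max(79, 92, 39) = 92
C (White): max(48, 70, 78) = 78
D (White): max(62, 57, 38) = 62
Root (Black): min(92, 78, 62) = 62
Black picks the child with the lowest value: D (value 62).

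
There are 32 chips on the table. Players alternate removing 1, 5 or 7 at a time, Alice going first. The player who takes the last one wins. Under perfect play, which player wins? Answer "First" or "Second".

Mark each pile size as W (mover wins) or L (mover loses):
i:   0  1  2  3  4  5  6  7  8  9 10 11 12 13 14 15 16 17 18 19 20 21 22 23 24 25 26 27 28 29 30 31 32
     L  W  L  W  L  W  L  W  L  W  L  W  L  W  L  W  L  W  L  W  L  W  L  W  L  W  L  W  L  W  L  W  L
Position 32 is L, so the second player wins.

Second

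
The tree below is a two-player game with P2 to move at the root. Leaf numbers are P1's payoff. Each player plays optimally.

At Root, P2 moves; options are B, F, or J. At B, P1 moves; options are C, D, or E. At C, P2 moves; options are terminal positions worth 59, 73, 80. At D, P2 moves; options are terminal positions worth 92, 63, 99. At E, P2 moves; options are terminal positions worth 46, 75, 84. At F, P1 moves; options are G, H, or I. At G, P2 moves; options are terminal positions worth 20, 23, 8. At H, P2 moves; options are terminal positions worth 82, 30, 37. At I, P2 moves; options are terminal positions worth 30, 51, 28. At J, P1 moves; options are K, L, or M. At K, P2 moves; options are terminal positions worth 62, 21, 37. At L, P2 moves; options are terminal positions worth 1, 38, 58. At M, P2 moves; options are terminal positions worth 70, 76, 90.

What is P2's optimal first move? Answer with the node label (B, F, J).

C (P2): min(59, 73, 80) = 59
D (P2): min(92, 63, 99) = 63
E (P2): min(46, 75, 84) = 46
B (P1): max(59, 63, 46) = 63
G (P2): min(20, 23, 8) = 8
H (P2): min(82, 30, 37) = 30
I (P2): min(30, 51, 28) = 28
F (P1): max(8, 30, 28) = 30
K (P2): min(62, 21, 37) = 21
L (P2): min(1, 38, 58) = 1
M (P2): min(70, 76, 90) = 70
J (P1): max(21, 1, 70) = 70
Root (P2): min(63, 30, 70) = 30
P2 picks the child with the lowest value: F (value 30).

F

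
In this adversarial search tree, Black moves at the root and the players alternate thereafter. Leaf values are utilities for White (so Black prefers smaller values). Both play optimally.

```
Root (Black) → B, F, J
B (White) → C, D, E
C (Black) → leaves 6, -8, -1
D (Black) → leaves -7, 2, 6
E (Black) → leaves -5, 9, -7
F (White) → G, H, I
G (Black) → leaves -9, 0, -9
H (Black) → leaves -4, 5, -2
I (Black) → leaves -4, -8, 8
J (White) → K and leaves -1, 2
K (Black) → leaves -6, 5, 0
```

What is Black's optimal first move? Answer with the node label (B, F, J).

C (Black): min(6, -8, -1) = -8
D (Black): min(-7, 2, 6) = -7
E (Black): min(-5, 9, -7) = -7
B (White): max(-8, -7, -7) = -7
G (Black): min(-9, 0, -9) = -9
H (Black): min(-4, 5, -2) = -4
I (Black): min(-4, -8, 8) = -8
F (White): max(-9, -4, -8) = -4
K (Black): min(-6, 5, 0) = -6
J (White): max(-6, -1, 2) = 2
Root (Black): min(-7, -4, 2) = -7
Black picks the child with the lowest value: B (value -7).

B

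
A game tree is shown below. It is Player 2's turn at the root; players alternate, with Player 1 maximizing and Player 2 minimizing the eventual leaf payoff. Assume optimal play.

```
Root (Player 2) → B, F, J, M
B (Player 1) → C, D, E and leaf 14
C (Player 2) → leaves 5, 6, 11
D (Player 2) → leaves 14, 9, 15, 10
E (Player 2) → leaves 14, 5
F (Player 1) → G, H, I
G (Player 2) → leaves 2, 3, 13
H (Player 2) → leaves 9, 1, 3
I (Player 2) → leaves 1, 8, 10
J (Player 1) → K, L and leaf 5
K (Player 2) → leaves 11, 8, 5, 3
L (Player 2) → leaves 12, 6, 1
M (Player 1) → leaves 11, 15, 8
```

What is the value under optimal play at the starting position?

C (Player 2): min(5, 6, 11) = 5
D (Player 2): min(14, 9, 15, 10) = 9
E (Player 2): min(14, 5) = 5
B (Player 1): max(5, 9, 5, 14) = 14
G (Player 2): min(2, 3, 13) = 2
H (Player 2): min(9, 1, 3) = 1
I (Player 2): min(1, 8, 10) = 1
F (Player 1): max(2, 1, 1) = 2
K (Player 2): min(11, 8, 5, 3) = 3
L (Player 2): min(12, 6, 1) = 1
J (Player 1): max(3, 1, 5) = 5
M (Player 1): max(11, 15, 8) = 15
Root (Player 2): min(14, 2, 5, 15) = 2

2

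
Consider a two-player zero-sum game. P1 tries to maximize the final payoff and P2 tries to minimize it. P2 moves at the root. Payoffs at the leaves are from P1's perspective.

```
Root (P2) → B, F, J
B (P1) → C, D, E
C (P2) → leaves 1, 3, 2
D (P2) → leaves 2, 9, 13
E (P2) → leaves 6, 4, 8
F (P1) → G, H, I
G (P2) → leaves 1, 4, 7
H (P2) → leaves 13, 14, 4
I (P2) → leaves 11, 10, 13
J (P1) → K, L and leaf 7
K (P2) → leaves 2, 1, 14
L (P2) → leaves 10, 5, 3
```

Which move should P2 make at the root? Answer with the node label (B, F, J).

B

C (P2): min(1, 3, 2) = 1
D (P2): min(2, 9, 13) = 2
E (P2): min(6, 4, 8) = 4
B (P1): max(1, 2, 4) = 4
G (P2): min(1, 4, 7) = 1
H (P2): min(13, 14, 4) = 4
I (P2): min(11, 10, 13) = 10
F (P1): max(1, 4, 10) = 10
K (P2): min(2, 1, 14) = 1
L (P2): min(10, 5, 3) = 3
J (P1): max(1, 3, 7) = 7
Root (P2): min(4, 10, 7) = 4
P2 picks the child with the lowest value: B (value 4).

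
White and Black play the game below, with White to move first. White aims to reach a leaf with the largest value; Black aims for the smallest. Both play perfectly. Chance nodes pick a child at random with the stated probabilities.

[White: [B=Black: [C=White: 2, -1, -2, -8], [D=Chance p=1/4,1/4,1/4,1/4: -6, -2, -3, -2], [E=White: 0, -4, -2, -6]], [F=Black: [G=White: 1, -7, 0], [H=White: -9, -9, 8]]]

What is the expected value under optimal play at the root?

C (White): max(2, -1, -2, -8) = 2
D (Chance): 1/4·-6 + 1/4·-2 + 1/4·-3 + 1/4·-2 = -3.25
E (White): max(0, -4, -2, -6) = 0
B (Black): min(2, -3.25, 0) = -3.25
G (White): max(1, -7, 0) = 1
H (White): max(-9, -9, 8) = 8
F (Black): min(1, 8) = 1
Root (White): max(-3.25, 1) = 1

1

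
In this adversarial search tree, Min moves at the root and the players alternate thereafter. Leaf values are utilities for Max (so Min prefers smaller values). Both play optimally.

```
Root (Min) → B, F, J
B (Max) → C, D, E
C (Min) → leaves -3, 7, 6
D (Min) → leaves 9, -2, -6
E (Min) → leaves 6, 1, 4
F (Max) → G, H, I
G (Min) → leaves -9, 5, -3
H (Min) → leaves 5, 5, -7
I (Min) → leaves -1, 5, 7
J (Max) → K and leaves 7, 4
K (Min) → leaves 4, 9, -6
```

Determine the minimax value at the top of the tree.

-1

C (Min): min(-3, 7, 6) = -3
D (Min): min(9, -2, -6) = -6
E (Min): min(6, 1, 4) = 1
B (Max): max(-3, -6, 1) = 1
G (Min): min(-9, 5, -3) = -9
H (Min): min(5, 5, -7) = -7
I (Min): min(-1, 5, 7) = -1
F (Max): max(-9, -7, -1) = -1
K (Min): min(4, 9, -6) = -6
J (Max): max(-6, 7, 4) = 7
Root (Min): min(1, -1, 7) = -1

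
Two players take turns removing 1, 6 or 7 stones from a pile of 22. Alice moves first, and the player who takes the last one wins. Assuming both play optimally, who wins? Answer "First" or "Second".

First

Positions where the player to move wins (W) vs loses (L):
i:   0  1  2  3  4  5  6  7  8  9 10 11 12 13 14 15 16 17 18 19 20 21 22
     L  W  L  W  L  W  W  W  W  W  W  W  L  W  L  W  L  W  W  W  W  W  W
Position 22 is W, so the first player wins.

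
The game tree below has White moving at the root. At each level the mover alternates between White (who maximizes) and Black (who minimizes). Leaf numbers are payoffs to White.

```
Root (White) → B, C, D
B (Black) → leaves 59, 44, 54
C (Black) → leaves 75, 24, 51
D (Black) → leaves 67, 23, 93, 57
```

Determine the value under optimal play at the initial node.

B (Black): min(59, 44, 54) = 44
C (Black): min(75, 24, 51) = 24
D (Black): min(67, 23, 93, 57) = 23
Root (White): max(44, 24, 23) = 44

44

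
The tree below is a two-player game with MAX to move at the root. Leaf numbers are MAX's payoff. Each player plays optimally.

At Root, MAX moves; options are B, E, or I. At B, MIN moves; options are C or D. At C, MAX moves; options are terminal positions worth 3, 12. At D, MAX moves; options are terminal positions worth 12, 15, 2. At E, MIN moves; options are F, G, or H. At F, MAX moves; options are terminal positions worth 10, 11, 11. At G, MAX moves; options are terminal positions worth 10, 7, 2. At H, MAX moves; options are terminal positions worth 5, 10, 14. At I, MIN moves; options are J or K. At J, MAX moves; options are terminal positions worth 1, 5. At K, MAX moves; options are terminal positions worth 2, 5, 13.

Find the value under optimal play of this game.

C (MAX): max(3, 12) = 12
D (MAX): max(12, 15, 2) = 15
B (MIN): min(12, 15) = 12
F (MAX): max(10, 11, 11) = 11
G (MAX): max(10, 7, 2) = 10
H (MAX): max(5, 10, 14) = 14
E (MIN): min(11, 10, 14) = 10
J (MAX): max(1, 5) = 5
K (MAX): max(2, 5, 13) = 13
I (MIN): min(5, 13) = 5
Root (MAX): max(12, 10, 5) = 12

12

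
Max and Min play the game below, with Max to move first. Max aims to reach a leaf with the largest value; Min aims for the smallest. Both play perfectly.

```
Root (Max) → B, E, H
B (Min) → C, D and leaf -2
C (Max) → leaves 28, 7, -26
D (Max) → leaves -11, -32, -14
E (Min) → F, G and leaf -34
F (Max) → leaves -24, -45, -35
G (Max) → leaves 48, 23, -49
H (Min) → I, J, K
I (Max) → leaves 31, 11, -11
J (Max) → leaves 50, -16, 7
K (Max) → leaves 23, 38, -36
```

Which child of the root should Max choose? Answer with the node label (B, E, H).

H

C (Max): max(28, 7, -26) = 28
D (Max): max(-11, -32, -14) = -11
B (Min): min(28, -11, -2) = -11
F (Max): max(-24, -45, -35) = -24
G (Max): max(48, 23, -49) = 48
E (Min): min(-24, 48, -34) = -34
I (Max): max(31, 11, -11) = 31
J (Max): max(50, -16, 7) = 50
K (Max): max(23, 38, -36) = 38
H (Min): min(31, 50, 38) = 31
Root (Max): max(-11, -34, 31) = 31
Max picks the child with the highest value: H (value 31).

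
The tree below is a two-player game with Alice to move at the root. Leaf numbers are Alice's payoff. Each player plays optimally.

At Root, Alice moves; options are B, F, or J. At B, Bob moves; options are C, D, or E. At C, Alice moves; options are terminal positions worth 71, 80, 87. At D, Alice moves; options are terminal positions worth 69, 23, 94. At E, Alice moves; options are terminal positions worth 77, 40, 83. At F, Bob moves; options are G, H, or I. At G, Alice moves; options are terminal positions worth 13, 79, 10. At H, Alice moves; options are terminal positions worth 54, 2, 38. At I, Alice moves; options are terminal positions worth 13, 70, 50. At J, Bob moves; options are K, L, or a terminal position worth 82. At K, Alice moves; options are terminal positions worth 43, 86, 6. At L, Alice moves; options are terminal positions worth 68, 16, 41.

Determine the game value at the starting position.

C (Alice): max(71, 80, 87) = 87
D (Alice): max(69, 23, 94) = 94
E (Alice): max(77, 40, 83) = 83
B (Bob): min(87, 94, 83) = 83
G (Alice): max(13, 79, 10) = 79
H (Alice): max(54, 2, 38) = 54
I (Alice): max(13, 70, 50) = 70
F (Bob): min(79, 54, 70) = 54
K (Alice): max(43, 86, 6) = 86
L (Alice): max(68, 16, 41) = 68
J (Bob): min(86, 68, 82) = 68
Root (Alice): max(83, 54, 68) = 83

83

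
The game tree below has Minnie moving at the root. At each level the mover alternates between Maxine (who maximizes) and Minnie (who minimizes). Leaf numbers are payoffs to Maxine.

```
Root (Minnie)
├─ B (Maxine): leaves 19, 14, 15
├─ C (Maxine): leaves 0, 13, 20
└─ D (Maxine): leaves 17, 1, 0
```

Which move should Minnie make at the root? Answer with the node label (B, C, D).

B (Maxine): max(19, 14, 15) = 19
C (Maxine): max(0, 13, 20) = 20
D (Maxine): max(17, 1, 0) = 17
Root (Minnie): min(19, 20, 17) = 17
Minnie picks the child with the lowest value: D (value 17).

D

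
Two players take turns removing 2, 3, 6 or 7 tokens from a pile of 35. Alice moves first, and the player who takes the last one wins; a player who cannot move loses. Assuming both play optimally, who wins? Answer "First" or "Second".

First

W/L table (W = player to move can force a win):
i:   0  1  2  3  4  5  6  7  8  9 10 11 12 13 14 15 16 17 18 19 20 21 22 23 24 25 26 27 28 29 30 31 32 33 34 35
     L  L  W  W  W  L  W  W  W  L  L  W  W  W  L  W  W  W  L  L  W  W  W  L  W  W  W  L  L  W  W  W  L  W  W  W
Position 35 is W, so the first player wins.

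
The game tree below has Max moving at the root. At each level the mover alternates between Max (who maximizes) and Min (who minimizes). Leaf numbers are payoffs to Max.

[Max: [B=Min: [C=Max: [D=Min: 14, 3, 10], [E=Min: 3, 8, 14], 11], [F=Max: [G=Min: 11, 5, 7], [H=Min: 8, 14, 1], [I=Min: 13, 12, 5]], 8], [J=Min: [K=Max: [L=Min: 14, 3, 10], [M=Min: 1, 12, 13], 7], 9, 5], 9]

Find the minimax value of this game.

9

D (Min): min(14, 3, 10) = 3
E (Min): min(3, 8, 14) = 3
C (Max): max(3, 3, 11) = 11
G (Min): min(11, 5, 7) = 5
H (Min): min(8, 14, 1) = 1
I (Min): min(13, 12, 5) = 5
F (Max): max(5, 1, 5) = 5
B (Min): min(11, 5, 8) = 5
L (Min): min(14, 3, 10) = 3
M (Min): min(1, 12, 13) = 1
K (Max): max(3, 1, 7) = 7
J (Min): min(7, 9, 5) = 5
Root (Max): max(5, 5, 9) = 9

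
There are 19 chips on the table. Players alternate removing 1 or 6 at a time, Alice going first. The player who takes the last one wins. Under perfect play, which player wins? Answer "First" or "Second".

First

Mark each pile size as W (mover wins) or L (mover loses):
i:   0  1  2  3  4  5  6  7  8  9 10 11 12 13 14 15 16 17 18 19
     L  W  L  W  L  W  W  L  W  L  W  L  W  W  L  W  L  W  L  W
Position 19 is W, so the first player wins.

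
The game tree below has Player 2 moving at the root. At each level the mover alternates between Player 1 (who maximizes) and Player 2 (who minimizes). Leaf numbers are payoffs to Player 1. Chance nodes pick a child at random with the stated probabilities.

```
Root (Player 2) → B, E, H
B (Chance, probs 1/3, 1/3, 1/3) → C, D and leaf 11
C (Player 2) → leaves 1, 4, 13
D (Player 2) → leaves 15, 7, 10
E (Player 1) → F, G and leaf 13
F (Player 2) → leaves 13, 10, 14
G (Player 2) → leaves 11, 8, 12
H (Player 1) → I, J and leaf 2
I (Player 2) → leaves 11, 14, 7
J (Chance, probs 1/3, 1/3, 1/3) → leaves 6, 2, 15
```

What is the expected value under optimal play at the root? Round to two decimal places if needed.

6.33

C (Player 2): min(1, 4, 13) = 1
D (Player 2): min(15, 7, 10) = 7
B (Chance): 1/3·1 + 1/3·7 + 1/3·11 = 6.33
F (Player 2): min(13, 10, 14) = 10
G (Player 2): min(11, 8, 12) = 8
E (Player 1): max(10, 8, 13) = 13
I (Player 2): min(11, 14, 7) = 7
J (Chance): 1/3·6 + 1/3·2 + 1/3·15 = 7.67
H (Player 1): max(7, 7.67, 2) = 7.67
Root (Player 2): min(6.33, 13, 7.67) = 6.33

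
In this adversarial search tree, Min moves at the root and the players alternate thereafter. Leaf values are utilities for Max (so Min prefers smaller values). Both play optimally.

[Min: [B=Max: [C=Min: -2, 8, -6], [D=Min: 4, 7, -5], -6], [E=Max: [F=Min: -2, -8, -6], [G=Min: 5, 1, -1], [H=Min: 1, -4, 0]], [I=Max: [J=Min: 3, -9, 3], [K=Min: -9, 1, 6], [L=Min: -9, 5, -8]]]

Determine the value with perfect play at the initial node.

C (Min): min(-2, 8, -6) = -6
D (Min): min(4, 7, -5) = -5
B (Max): max(-6, -5, -6) = -5
F (Min): min(-2, -8, -6) = -8
G (Min): min(5, 1, -1) = -1
H (Min): min(1, -4, 0) = -4
E (Max): max(-8, -1, -4) = -1
J (Min): min(3, -9, 3) = -9
K (Min): min(-9, 1, 6) = -9
L (Min): min(-9, 5, -8) = -9
I (Max): max(-9, -9, -9) = -9
Root (Min): min(-5, -1, -9) = -9

-9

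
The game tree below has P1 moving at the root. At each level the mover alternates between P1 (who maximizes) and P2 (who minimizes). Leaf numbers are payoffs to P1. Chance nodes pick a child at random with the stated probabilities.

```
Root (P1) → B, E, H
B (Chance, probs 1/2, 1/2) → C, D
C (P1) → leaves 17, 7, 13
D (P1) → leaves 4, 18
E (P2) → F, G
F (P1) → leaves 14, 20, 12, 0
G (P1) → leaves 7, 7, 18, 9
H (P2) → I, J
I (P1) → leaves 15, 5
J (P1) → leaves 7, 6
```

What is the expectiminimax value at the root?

18

C (P1): max(17, 7, 13) = 17
D (P1): max(4, 18) = 18
B (Chance): 1/2·17 + 1/2·18 = 17.5
F (P1): max(14, 20, 12, 0) = 20
G (P1): max(7, 7, 18, 9) = 18
E (P2): min(20, 18) = 18
I (P1): max(15, 5) = 15
J (P1): max(7, 6) = 7
H (P2): min(15, 7) = 7
Root (P1): max(17.5, 18, 7) = 18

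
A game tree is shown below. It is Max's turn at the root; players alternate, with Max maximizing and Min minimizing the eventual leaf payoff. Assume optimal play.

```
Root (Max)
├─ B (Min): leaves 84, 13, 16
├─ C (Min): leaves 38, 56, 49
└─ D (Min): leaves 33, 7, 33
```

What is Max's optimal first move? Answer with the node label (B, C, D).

C

B (Min): min(84, 13, 16) = 13
C (Min): min(38, 56, 49) = 38
D (Min): min(33, 7, 33) = 7
Root (Max): max(13, 38, 7) = 38
Max picks the child with the highest value: C (value 38).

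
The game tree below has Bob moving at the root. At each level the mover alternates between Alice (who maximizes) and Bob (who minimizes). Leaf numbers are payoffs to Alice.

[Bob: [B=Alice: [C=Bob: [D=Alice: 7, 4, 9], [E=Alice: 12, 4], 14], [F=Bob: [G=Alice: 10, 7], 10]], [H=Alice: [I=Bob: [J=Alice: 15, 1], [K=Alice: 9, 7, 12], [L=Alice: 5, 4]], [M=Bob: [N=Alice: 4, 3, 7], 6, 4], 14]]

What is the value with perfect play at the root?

10

D (Alice): max(7, 4, 9) = 9
E (Alice): max(12, 4) = 12
C (Bob): min(9, 12, 14) = 9
G (Alice): max(10, 7) = 10
F (Bob): min(10, 10) = 10
B (Alice): max(9, 10) = 10
J (Alice): max(15, 1) = 15
K (Alice): max(9, 7, 12) = 12
L (Alice): max(5, 4) = 5
I (Bob): min(15, 12, 5) = 5
N (Alice): max(4, 3, 7) = 7
M (Bob): min(7, 6, 4) = 4
H (Alice): max(5, 4, 14) = 14
Root (Bob): min(10, 14) = 10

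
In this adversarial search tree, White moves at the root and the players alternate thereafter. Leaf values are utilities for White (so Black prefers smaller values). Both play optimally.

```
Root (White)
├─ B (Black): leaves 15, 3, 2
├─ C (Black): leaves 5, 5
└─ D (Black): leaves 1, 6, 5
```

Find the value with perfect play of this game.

5

B (Black): min(15, 3, 2) = 2
C (Black): min(5, 5) = 5
D (Black): min(1, 6, 5) = 1
Root (White): max(2, 5, 1) = 5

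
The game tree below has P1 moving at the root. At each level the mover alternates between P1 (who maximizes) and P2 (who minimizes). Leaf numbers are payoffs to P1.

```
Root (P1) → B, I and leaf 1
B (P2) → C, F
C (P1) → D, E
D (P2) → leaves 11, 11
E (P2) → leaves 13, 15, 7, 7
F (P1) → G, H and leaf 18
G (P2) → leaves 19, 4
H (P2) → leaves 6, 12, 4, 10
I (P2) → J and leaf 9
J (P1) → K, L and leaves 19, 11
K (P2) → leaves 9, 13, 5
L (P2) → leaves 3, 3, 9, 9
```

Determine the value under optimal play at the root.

11

D (P2): min(11, 11) = 11
E (P2): min(13, 15, 7, 7) = 7
C (P1): max(11, 7) = 11
G (P2): min(19, 4) = 4
H (P2): min(6, 12, 4, 10) = 4
F (P1): max(4, 4, 18) = 18
B (P2): min(11, 18) = 11
K (P2): min(9, 13, 5) = 5
L (P2): min(3, 3, 9, 9) = 3
J (P1): max(5, 3, 19, 11) = 19
I (P2): min(19, 9) = 9
Root (P1): max(11, 9, 1) = 11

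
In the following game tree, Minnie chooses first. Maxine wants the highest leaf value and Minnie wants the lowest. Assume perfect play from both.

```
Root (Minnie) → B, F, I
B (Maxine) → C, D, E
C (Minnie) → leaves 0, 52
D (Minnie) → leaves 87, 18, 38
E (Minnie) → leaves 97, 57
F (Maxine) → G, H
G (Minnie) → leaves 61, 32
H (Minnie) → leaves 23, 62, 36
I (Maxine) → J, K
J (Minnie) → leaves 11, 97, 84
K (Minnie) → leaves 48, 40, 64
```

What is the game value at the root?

C (Minnie): min(0, 52) = 0
D (Minnie): min(87, 18, 38) = 18
E (Minnie): min(97, 57) = 57
B (Maxine): max(0, 18, 57) = 57
G (Minnie): min(61, 32) = 32
H (Minnie): min(23, 62, 36) = 23
F (Maxine): max(32, 23) = 32
J (Minnie): min(11, 97, 84) = 11
K (Minnie): min(48, 40, 64) = 40
I (Maxine): max(11, 40) = 40
Root (Minnie): min(57, 32, 40) = 32

32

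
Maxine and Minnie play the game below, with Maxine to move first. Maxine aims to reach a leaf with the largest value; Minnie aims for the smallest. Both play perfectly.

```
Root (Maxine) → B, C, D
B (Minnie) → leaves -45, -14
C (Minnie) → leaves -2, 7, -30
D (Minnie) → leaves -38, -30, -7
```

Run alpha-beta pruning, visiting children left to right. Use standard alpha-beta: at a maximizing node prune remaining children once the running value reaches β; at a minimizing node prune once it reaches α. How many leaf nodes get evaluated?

B [α=-∞,β=+∞]: v=-45
C [α=-45,β=+∞]: v=-30
D [α=-30,β=+∞]: v=-38 after child 1 ≤ α → α-cutoff, skip 2
Root [α=-∞,β=+∞]: v=-30
Leaves evaluated: 6 of 8.

6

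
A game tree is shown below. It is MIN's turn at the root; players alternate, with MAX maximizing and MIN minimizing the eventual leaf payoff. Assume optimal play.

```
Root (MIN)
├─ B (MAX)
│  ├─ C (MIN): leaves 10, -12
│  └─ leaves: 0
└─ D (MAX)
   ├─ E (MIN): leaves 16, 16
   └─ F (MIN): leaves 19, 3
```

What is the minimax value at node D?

16

E: min(16, 16) = 16
F: min(19, 3) = 3
D: max(16, 3) = 16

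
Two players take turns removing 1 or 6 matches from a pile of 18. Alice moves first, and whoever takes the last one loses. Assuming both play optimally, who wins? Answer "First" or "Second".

W/L table (W = player to move can force a win):
i:   0  1  2  3  4  5  6  7  8  9 10 11 12 13 14 15 16 17 18
     W  L  W  L  W  L  W  W  L  W  L  W  L  W  W  L  W  L  W
Position 18 is W, so the first player wins.

First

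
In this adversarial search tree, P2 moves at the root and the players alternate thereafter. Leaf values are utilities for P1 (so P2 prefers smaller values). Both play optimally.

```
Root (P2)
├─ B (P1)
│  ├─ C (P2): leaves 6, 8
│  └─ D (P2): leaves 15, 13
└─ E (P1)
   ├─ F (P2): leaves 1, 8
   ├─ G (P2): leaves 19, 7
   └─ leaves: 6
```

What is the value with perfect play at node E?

F: min(1, 8) = 1
G: min(19, 7) = 7
E: max(1, 7, 6) = 7

7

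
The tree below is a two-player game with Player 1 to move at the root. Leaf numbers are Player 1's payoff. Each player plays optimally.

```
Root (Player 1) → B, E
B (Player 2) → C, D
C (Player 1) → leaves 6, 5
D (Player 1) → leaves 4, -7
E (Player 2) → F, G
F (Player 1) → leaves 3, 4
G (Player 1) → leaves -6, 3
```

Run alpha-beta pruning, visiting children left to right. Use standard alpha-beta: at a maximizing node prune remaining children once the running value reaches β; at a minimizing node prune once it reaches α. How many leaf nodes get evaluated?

C [α=-∞,β=+∞]: v=6
D [α=-∞,β=6]: v=4
B [α=-∞,β=+∞]: v=4
F [α=4,β=+∞]: v=4
E [α=4,β=+∞]: v=4 after child 1 ≤ α → α-cutoff, skip 1
Root [α=-∞,β=+∞]: v=4
Leaves evaluated: 6 of 8.

6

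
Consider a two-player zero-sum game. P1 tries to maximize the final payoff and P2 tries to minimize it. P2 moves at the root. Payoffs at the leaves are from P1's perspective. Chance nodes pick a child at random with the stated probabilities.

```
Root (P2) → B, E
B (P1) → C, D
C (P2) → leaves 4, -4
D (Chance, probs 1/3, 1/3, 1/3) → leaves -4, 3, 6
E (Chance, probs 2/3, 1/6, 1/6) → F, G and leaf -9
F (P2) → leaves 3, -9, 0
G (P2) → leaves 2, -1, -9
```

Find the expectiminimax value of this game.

C (P2): min(4, -4) = -4
D (Chance): 1/3·-4 + 1/3·3 + 1/3·6 = 1.67
B (P1): max(-4, 1.67) = 1.67
F (P2): min(3, -9, 0) = -9
G (P2): min(2, -1, -9) = -9
E (Chance): 2/3·-9 + 1/6·-9 + 1/6·-9 = -9
Root (P2): min(1.67, -9) = -9

-9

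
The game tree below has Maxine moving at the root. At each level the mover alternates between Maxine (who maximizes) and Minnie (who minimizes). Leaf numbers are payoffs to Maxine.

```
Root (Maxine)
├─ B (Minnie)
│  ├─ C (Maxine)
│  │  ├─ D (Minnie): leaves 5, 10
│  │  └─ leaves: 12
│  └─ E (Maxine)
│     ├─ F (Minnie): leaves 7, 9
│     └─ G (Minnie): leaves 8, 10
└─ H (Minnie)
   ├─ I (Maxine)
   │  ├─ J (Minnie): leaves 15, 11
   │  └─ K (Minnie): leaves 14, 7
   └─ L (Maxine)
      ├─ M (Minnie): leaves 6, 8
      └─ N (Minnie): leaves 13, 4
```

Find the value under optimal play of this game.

8

D (Minnie): min(5, 10) = 5
C (Maxine): max(5, 12) = 12
F (Minnie): min(7, 9) = 7
G (Minnie): min(8, 10) = 8
E (Maxine): max(7, 8) = 8
B (Minnie): min(12, 8) = 8
J (Minnie): min(15, 11) = 11
K (Minnie): min(14, 7) = 7
I (Maxine): max(11, 7) = 11
M (Minnie): min(6, 8) = 6
N (Minnie): min(13, 4) = 4
L (Maxine): max(6, 4) = 6
H (Minnie): min(11, 6) = 6
Root (Maxine): max(8, 6) = 8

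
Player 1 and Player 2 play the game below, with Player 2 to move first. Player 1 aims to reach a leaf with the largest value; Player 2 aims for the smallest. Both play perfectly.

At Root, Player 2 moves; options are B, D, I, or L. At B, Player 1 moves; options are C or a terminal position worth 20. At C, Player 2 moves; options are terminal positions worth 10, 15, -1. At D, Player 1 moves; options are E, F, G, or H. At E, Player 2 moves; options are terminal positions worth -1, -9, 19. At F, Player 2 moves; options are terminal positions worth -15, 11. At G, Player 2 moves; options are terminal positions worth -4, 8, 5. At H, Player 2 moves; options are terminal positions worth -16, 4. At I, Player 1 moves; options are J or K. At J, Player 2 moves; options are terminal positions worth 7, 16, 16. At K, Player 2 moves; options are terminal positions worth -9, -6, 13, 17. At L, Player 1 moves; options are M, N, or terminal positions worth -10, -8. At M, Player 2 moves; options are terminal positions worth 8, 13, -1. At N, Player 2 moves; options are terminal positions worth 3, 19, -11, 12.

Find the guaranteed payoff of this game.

C (Player 2): min(10, 15, -1) = -1
B (Player 1): max(-1, 20) = 20
E (Player 2): min(-1, -9, 19) = -9
F (Player 2): min(-15, 11) = -15
G (Player 2): min(-4, 8, 5) = -4
H (Player 2): min(-16, 4) = -16
D (Player 1): max(-9, -15, -4, -16) = -4
J (Player 2): min(7, 16, 16) = 7
K (Player 2): min(-9, -6, 13, 17) = -9
I (Player 1): max(7, -9) = 7
M (Player 2): min(8, 13, -1) = -1
N (Player 2): min(3, 19, -11, 12) = -11
L (Player 1): max(-1, -11, -10, -8) = -1
Root (Player 2): min(20, -4, 7, -1) = -4

-4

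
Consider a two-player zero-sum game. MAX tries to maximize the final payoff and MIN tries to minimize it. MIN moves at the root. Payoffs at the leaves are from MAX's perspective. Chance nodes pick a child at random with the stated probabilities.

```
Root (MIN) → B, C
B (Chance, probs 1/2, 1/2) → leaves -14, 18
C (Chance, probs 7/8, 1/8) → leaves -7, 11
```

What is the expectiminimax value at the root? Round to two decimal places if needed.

-4.75

B (Chance): 1/2·-14 + 1/2·18 = 2
C (Chance): 7/8·-7 + 1/8·11 = -4.75
Root (MIN): min(2, -4.75) = -4.75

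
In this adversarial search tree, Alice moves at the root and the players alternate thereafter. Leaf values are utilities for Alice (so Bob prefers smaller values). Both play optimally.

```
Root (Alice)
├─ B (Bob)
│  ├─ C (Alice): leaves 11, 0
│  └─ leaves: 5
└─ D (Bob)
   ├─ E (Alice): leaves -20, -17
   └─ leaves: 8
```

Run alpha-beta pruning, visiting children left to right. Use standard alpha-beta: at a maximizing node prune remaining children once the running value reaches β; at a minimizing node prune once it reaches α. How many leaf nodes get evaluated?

C [α=-∞,β=+∞]: v=11
B [α=-∞,β=+∞]: v=5
E [α=5,β=+∞]: v=-17
D [α=5,β=+∞]: v=-17 after child 1 ≤ α → α-cutoff, skip 1
Root [α=-∞,β=+∞]: v=5
Leaves evaluated: 5 of 6.

5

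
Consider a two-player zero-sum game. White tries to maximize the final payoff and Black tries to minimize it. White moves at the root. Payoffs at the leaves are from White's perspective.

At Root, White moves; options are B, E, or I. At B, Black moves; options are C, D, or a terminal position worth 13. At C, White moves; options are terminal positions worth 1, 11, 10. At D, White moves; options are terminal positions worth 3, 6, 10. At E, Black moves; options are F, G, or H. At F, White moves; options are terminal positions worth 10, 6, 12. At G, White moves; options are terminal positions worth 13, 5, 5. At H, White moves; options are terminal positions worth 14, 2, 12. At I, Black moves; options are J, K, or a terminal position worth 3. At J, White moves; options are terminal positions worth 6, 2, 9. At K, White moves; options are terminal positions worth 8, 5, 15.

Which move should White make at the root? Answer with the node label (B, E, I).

C (White): max(1, 11, 10) = 11
D (White): max(3, 6, 10) = 10
B (Black): min(11, 10, 13) = 10
F (White): max(10, 6, 12) = 12
G (White): max(13, 5, 5) = 13
H (White): max(14, 2, 12) = 14
E (Black): min(12, 13, 14) = 12
J (White): max(6, 2, 9) = 9
K (White): max(8, 5, 15) = 15
I (Black): min(9, 15, 3) = 3
Root (White): max(10, 12, 3) = 12
White picks the child with the highest value: E (value 12).

E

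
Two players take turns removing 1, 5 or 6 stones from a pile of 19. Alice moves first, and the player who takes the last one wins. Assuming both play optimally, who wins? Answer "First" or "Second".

W/L table (W = player to move can force a win):
i:   0  1  2  3  4  5  6  7  8  9 10 11 12 13 14 15 16 17 18 19
     L  W  L  W  L  W  W  W  W  W  W  L  W  L  W  L  W  W  W  W
Position 19 is W, so the first player wins.

First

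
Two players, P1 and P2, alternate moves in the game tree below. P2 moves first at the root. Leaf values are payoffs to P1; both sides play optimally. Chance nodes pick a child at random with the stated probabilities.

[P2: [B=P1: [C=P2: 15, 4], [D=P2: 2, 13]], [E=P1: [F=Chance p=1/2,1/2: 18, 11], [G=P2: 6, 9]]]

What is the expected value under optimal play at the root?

C (P2): min(15, 4) = 4
D (P2): min(2, 13) = 2
B (P1): max(4, 2) = 4
F (Chance): 1/2·18 + 1/2·11 = 14.5
G (P2): min(6, 9) = 6
E (P1): max(14.5, 6) = 14.5
Root (P2): min(4, 14.5) = 4

4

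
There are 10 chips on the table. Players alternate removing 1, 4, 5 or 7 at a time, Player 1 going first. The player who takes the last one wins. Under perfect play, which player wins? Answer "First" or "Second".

i:   0  1  2  3  4  5  6  7  8  9 10
     L  W  L  W  W  W  W  W  L  W  L
Position 10 is L, so the second player wins.

Second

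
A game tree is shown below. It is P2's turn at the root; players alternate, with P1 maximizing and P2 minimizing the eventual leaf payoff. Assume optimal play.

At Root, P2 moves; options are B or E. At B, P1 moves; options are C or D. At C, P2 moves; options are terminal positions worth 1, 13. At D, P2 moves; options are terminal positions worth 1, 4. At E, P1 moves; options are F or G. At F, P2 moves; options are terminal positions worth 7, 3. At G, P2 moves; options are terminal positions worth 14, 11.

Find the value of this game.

C (P2): min(1, 13) = 1
D (P2): min(1, 4) = 1
B (P1): max(1, 1) = 1
F (P2): min(7, 3) = 3
G (P2): min(14, 11) = 11
E (P1): max(3, 11) = 11
Root (P2): min(1, 11) = 1

1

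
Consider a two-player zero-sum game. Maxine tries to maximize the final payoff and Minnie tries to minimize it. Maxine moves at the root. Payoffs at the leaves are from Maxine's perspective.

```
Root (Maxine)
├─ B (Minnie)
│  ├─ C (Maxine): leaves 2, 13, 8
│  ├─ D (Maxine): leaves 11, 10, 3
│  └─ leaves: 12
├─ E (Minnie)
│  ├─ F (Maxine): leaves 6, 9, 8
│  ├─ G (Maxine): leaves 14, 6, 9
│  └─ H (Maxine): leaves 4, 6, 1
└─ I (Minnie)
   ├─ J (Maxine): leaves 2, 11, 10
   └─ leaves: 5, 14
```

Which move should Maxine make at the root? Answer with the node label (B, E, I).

B

C (Maxine): max(2, 13, 8) = 13
D (Maxine): max(11, 10, 3) = 11
B (Minnie): min(13, 11, 12) = 11
F (Maxine): max(6, 9, 8) = 9
G (Maxine): max(14, 6, 9) = 14
H (Maxine): max(4, 6, 1) = 6
E (Minnie): min(9, 14, 6) = 6
J (Maxine): max(2, 11, 10) = 11
I (Minnie): min(11, 5, 14) = 5
Root (Maxine): max(11, 6, 5) = 11
Maxine picks the child with the highest value: B (value 11).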